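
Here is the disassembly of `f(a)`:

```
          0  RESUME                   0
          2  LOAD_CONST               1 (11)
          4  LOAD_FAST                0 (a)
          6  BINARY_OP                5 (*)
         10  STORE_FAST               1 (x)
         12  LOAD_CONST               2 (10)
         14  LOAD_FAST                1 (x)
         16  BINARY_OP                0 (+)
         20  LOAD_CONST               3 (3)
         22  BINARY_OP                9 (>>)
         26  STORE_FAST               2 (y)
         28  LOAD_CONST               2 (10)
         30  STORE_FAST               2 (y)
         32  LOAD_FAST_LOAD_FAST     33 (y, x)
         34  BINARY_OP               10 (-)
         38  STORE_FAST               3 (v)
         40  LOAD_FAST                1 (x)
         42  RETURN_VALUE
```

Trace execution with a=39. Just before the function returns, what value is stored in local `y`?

LOAD_CONST → push 11. Stack: [11]
LOAD_FAST a → push 39. Stack: [11, 39]
BINARY_OP * → 11 * 39 = 429. Stack: [429]
STORE_FAST x → x=429. Stack: []
LOAD_CONST → push 10. Stack: [10]
LOAD_FAST x → push 429. Stack: [10, 429]
BINARY_OP + → 10 + 429 = 439. Stack: [439]
LOAD_CONST → push 3. Stack: [439, 3]
BINARY_OP >> → 439 >> 3 = 54. Stack: [54]
STORE_FAST y → y=54. Stack: []
LOAD_CONST → push 10. Stack: [10]
STORE_FAST y → y=10. Stack: []
LOAD_FAST_LOAD_FAST y,x → push 10,429. Stack: [10, 429]
BINARY_OP - → 10 - 429 = -419. Stack: [-419]
STORE_FAST v → v=-419. Stack: []
LOAD_FAST x → push 429. Stack: [429]
RETURN_VALUE → return 429.

10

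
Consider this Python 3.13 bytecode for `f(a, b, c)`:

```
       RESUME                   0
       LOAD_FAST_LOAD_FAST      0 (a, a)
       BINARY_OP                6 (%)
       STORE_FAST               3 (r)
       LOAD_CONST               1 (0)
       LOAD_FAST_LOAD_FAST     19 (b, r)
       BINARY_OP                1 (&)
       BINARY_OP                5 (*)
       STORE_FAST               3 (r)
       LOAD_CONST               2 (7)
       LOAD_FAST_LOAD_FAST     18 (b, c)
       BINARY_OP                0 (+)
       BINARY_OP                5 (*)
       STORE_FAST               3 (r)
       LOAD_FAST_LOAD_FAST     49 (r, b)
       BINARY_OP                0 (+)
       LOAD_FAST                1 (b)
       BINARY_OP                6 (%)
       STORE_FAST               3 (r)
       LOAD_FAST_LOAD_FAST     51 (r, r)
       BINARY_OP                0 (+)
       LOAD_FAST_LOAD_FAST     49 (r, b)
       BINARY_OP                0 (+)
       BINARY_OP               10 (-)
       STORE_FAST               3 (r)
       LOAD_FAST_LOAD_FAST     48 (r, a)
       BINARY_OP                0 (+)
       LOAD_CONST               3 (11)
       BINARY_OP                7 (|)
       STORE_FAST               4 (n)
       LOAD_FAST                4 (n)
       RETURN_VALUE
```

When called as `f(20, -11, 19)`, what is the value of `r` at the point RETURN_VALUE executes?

LOAD_FAST_LOAD_FAST a,a → push 20,20. Stack: [20, 20]
BINARY_OP % → 20 % 20 = 0. Stack: [0]
STORE_FAST r → r=0. Stack: []
LOAD_CONST → push 0. Stack: [0]
LOAD_FAST_LOAD_FAST b,r → push -11,0. Stack: [0, -11, 0]
BINARY_OP & → -11 & 0 = 0. Stack: [0, 0]
BINARY_OP * → 0 * 0 = 0. Stack: [0]
STORE_FAST r → r=0. Stack: []
LOAD_CONST → push 7. Stack: [7]
LOAD_FAST_LOAD_FAST b,c → push -11,19. Stack: [7, -11, 19]
BINARY_OP + → -11 + 19 = 8. Stack: [7, 8]
BINARY_OP * → 7 * 8 = 56. Stack: [56]
STORE_FAST r → r=56. Stack: []
LOAD_FAST_LOAD_FAST r,b → push 56,-11. Stack: [56, -11]
BINARY_OP + → 56 + -11 = 45. Stack: [45]
LOAD_FAST b → push -11. Stack: [45, -11]
BINARY_OP % → 45 % -11 = -10. Stack: [-10]
STORE_FAST r → r=-10. Stack: []
LOAD_FAST_LOAD_FAST r,r → push -10,-10. Stack: [-10, -10]
BINARY_OP + → -10 + -10 = -20. Stack: [-20]
LOAD_FAST_LOAD_FAST r,b → push -10,-11. Stack: [-20, -10, -11]
BINARY_OP + → -10 + -11 = -21. Stack: [-20, -21]
BINARY_OP - → -20 - -21 = 1. Stack: [1]
STORE_FAST r → r=1. Stack: []
LOAD_FAST_LOAD_FAST r,a → push 1,20. Stack: [1, 20]
BINARY_OP + → 1 + 20 = 21. Stack: [21]
LOAD_CONST → push 11. Stack: [21, 11]
BINARY_OP | → 21 | 11 = 31. Stack: [31]
STORE_FAST n → n=31. Stack: []
LOAD_FAST n → push 31. Stack: [31]
RETURN_VALUE → return 31.

1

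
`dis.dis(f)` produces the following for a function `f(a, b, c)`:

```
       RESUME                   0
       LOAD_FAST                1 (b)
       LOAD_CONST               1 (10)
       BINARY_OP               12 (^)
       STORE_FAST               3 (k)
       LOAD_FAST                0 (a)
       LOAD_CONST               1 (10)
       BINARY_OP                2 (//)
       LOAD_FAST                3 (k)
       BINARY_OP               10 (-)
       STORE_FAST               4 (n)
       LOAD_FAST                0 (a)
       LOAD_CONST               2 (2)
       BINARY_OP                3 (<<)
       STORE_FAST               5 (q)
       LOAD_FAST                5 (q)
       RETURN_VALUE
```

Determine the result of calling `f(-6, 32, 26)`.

-24

LOAD_FAST b → push 32. Stack: [32]
LOAD_CONST → push 10. Stack: [32, 10]
BINARY_OP ^ → 32 ^ 10 = 42. Stack: [42]
STORE_FAST k → k=42. Stack: []
LOAD_FAST a → push -6. Stack: [-6]
LOAD_CONST → push 10. Stack: [-6, 10]
BINARY_OP // → -6 // 10 = -1. Stack: [-1]
LOAD_FAST k → push 42. Stack: [-1, 42]
BINARY_OP - → -1 - 42 = -43. Stack: [-43]
STORE_FAST n → n=-43. Stack: []
LOAD_FAST a → push -6. Stack: [-6]
LOAD_CONST → push 2. Stack: [-6, 2]
BINARY_OP << → -6 << 2 = -24. Stack: [-24]
STORE_FAST q → q=-24. Stack: []
LOAD_FAST q → push -24. Stack: [-24]
RETURN_VALUE → return -24.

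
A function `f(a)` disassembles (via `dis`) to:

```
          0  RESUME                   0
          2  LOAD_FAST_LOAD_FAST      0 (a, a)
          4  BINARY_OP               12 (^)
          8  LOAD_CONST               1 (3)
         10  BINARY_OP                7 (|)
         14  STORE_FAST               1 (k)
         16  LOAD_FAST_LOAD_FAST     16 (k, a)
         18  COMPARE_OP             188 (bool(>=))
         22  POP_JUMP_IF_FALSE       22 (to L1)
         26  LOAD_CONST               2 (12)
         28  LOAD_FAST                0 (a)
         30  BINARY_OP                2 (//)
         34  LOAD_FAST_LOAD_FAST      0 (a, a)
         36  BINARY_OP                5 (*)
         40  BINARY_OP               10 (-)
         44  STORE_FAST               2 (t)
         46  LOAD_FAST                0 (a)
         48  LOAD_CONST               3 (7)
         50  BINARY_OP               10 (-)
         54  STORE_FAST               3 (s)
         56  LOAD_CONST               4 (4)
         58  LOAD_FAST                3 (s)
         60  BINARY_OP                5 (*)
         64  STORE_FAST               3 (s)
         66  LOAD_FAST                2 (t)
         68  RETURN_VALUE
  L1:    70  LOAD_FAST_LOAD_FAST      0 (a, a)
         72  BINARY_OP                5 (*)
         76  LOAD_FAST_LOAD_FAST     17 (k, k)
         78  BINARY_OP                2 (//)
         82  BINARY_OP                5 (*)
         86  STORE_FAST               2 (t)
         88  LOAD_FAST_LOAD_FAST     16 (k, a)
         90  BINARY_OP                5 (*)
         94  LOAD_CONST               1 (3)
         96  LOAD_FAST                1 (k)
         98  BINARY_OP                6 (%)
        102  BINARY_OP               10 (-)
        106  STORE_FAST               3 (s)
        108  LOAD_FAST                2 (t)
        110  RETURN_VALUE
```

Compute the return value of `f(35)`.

1225

LOAD_FAST_LOAD_FAST a,a → push 35,35. Stack: [35, 35]
BINARY_OP ^ → 35 ^ 35 = 0. Stack: [0]
LOAD_CONST → push 3. Stack: [0, 3]
BINARY_OP | → 0 | 3 = 3. Stack: [3]
STORE_FAST k → k=3. Stack: []
LOAD_FAST_LOAD_FAST k,a → push 3,35. Stack: [3, 35]
COMPARE_OP bool(>=) → 3 vs 35 = False. Stack: [False]
POP_JUMP_IF_FALSE → pop False; jump. Stack: []
LOAD_FAST_LOAD_FAST a,a → push 35,35. Stack: [35, 35]
BINARY_OP * → 35 * 35 = 1225. Stack: [1225]
LOAD_FAST_LOAD_FAST k,k → push 3,3. Stack: [1225, 3, 3]
BINARY_OP // → 3 // 3 = 1. Stack: [1225, 1]
BINARY_OP * → 1225 * 1 = 1225. Stack: [1225]
STORE_FAST t → t=1225. Stack: []
LOAD_FAST_LOAD_FAST k,a → push 3,35. Stack: [3, 35]
BINARY_OP * → 3 * 35 = 105. Stack: [105]
LOAD_CONST → push 3. Stack: [105, 3]
LOAD_FAST k → push 3. Stack: [105, 3, 3]
BINARY_OP % → 3 % 3 = 0. Stack: [105, 0]
BINARY_OP - → 105 - 0 = 105. Stack: [105]
STORE_FAST s → s=105. Stack: []
LOAD_FAST t → push 1225. Stack: [1225]
RETURN_VALUE → return 1225.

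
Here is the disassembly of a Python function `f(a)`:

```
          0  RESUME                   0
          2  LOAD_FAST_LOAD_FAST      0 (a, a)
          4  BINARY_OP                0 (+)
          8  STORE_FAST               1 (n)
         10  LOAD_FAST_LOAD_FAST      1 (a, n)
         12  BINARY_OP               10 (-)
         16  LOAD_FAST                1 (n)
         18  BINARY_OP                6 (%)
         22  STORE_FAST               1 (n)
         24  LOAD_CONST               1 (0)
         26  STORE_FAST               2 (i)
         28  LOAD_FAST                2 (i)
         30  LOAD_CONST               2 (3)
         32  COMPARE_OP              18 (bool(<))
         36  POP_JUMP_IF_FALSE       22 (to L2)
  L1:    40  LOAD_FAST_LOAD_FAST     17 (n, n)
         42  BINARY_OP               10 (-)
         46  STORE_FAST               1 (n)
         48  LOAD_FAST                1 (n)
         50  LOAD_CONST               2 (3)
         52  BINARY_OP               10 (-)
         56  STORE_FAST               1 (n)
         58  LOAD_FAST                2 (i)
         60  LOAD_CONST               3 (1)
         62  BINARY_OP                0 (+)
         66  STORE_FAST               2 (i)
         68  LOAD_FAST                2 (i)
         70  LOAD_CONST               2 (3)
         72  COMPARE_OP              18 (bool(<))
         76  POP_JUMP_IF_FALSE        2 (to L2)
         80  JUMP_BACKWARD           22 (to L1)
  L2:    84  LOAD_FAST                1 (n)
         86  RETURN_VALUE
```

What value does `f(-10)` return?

LOAD_FAST_LOAD_FAST a,a → push -10,-10. Stack: [-10, -10]
BINARY_OP + → -10 + -10 = -20. Stack: [-20]
STORE_FAST n → n=-20. Stack: []
LOAD_FAST_LOAD_FAST a,n → push -10,-20. Stack: [-10, -20]
BINARY_OP - → -10 - -20 = 10. Stack: [10]
LOAD_FAST n → push -20. Stack: [10, -20]
BINARY_OP % → 10 % -20 = -10. Stack: [-10]
STORE_FAST n → n=-10. Stack: []
LOAD_CONST → push 0. Stack: [0]
STORE_FAST i → i=0. Stack: []
LOAD_FAST i → push 0. Stack: [0]
LOAD_CONST → push 3. Stack: [0, 3]
COMPARE_OP bool(<) → 0 vs 3 = True. Stack: [True]
POP_JUMP_IF_FALSE → pop True; no jump. Stack: []
LOAD_FAST_LOAD_FAST n,n → push -10,-10. Stack: [-10, -10]
BINARY_OP - → -10 - -10 = 0. Stack: [0]
STORE_FAST n → n=0. Stack: []
LOAD_FAST n → push 0. Stack: [0]
LOAD_CONST → push 3. Stack: [0, 3]
BINARY_OP - → 0 - 3 = -3. Stack: [-3]
STORE_FAST n → n=-3. Stack: []
LOAD_FAST i → push 0. Stack: [0]
LOAD_CONST → push 1. Stack: [0, 1]
BINARY_OP + → 0 + 1 = 1. Stack: [1]
STORE_FAST i → i=1. Stack: []
LOAD_FAST i → push 1. Stack: [1]
LOAD_CONST → push 3. Stack: [1, 3]
COMPARE_OP bool(<) → 1 vs 3 = True. Stack: [True]
POP_JUMP_IF_FALSE → pop True; no jump. Stack: []
LOAD_FAST_LOAD_FAST n,n → push -3,-3. Stack: [-3, -3]
BINARY_OP - → -3 - -3 = 0. Stack: [0]
STORE_FAST n → n=0. Stack: []
LOAD_FAST n → push 0. Stack: [0]
LOAD_CONST → push 3. Stack: [0, 3]
BINARY_OP - → 0 - 3 = -3. Stack: [-3]
STORE_FAST n → n=-3. Stack: []
LOAD_FAST i → push 1. Stack: [1]
LOAD_CONST → push 1. Stack: [1, 1]
BINARY_OP + → 1 + 1 = 2. Stack: [2]
STORE_FAST i → i=2. Stack: []
LOAD_FAST i → push 2. Stack: [2]
LOAD_CONST → push 3. Stack: [2, 3]
COMPARE_OP bool(<) → 2 vs 3 = True. Stack: [True]
POP_JUMP_IF_FALSE → pop True; no jump. Stack: []
LOAD_FAST_LOAD_FAST n,n → push -3,-3. Stack: [-3, -3]
BINARY_OP - → -3 - -3 = 0. Stack: [0]
STORE_FAST n → n=0. Stack: []
LOAD_FAST n → push 0. Stack: [0]
LOAD_CONST → push 3. Stack: [0, 3]
BINARY_OP - → 0 - 3 = -3. Stack: [-3]
STORE_FAST n → n=-3. Stack: []
LOAD_FAST i → push 2. Stack: [2]
LOAD_CONST → push 1. Stack: [2, 1]
BINARY_OP + → 2 + 1 = 3. Stack: [3]
STORE_FAST i → i=3. Stack: []
LOAD_FAST i → push 3. Stack: [3]
LOAD_CONST → push 3. Stack: [3, 3]
COMPARE_OP bool(<) → 3 vs 3 = False. Stack: [False]
POP_JUMP_IF_FALSE → pop False; jump. Stack: []
LOAD_FAST n → push -3. Stack: [-3]
RETURN_VALUE → return -3.

-3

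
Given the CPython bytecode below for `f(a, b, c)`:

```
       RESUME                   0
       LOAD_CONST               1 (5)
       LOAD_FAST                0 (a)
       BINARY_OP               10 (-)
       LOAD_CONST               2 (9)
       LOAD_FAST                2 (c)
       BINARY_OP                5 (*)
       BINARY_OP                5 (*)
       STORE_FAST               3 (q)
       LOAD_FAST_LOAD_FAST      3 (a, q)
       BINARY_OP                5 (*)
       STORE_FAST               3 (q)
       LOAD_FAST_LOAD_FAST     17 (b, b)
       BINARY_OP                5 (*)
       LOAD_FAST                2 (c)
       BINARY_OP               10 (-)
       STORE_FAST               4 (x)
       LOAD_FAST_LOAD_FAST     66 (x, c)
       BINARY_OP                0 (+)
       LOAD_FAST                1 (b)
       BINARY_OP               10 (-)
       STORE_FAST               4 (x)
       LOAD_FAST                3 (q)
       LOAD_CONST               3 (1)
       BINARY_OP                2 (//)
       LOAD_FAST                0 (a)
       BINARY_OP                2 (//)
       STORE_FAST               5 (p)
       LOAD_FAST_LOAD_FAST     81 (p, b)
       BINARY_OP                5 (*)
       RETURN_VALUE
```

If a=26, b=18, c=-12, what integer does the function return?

40824

LOAD_CONST → push 5. Stack: [5]
LOAD_FAST a → push 26. Stack: [5, 26]
BINARY_OP - → 5 - 26 = -21. Stack: [-21]
LOAD_CONST → push 9. Stack: [-21, 9]
LOAD_FAST c → push -12. Stack: [-21, 9, -12]
BINARY_OP * → 9 * -12 = -108. Stack: [-21, -108]
BINARY_OP * → -21 * -108 = 2268. Stack: [2268]
STORE_FAST q → q=2268. Stack: []
LOAD_FAST_LOAD_FAST a,q → push 26,2268. Stack: [26, 2268]
BINARY_OP * → 26 * 2268 = 58968. Stack: [58968]
STORE_FAST q → q=58968. Stack: []
LOAD_FAST_LOAD_FAST b,b → push 18,18. Stack: [18, 18]
BINARY_OP * → 18 * 18 = 324. Stack: [324]
LOAD_FAST c → push -12. Stack: [324, -12]
BINARY_OP - → 324 - -12 = 336. Stack: [336]
STORE_FAST x → x=336. Stack: []
LOAD_FAST_LOAD_FAST x,c → push 336,-12. Stack: [336, -12]
BINARY_OP + → 336 + -12 = 324. Stack: [324]
LOAD_FAST b → push 18. Stack: [324, 18]
BINARY_OP - → 324 - 18 = 306. Stack: [306]
STORE_FAST x → x=306. Stack: []
LOAD_FAST q → push 58968. Stack: [58968]
LOAD_CONST → push 1. Stack: [58968, 1]
BINARY_OP // → 58968 // 1 = 58968. Stack: [58968]
LOAD_FAST a → push 26. Stack: [58968, 26]
BINARY_OP // → 58968 // 26 = 2268. Stack: [2268]
STORE_FAST p → p=2268. Stack: []
LOAD_FAST_LOAD_FAST p,b → push 2268,18. Stack: [2268, 18]
BINARY_OP * → 2268 * 18 = 40824. Stack: [40824]
RETURN_VALUE → return 40824.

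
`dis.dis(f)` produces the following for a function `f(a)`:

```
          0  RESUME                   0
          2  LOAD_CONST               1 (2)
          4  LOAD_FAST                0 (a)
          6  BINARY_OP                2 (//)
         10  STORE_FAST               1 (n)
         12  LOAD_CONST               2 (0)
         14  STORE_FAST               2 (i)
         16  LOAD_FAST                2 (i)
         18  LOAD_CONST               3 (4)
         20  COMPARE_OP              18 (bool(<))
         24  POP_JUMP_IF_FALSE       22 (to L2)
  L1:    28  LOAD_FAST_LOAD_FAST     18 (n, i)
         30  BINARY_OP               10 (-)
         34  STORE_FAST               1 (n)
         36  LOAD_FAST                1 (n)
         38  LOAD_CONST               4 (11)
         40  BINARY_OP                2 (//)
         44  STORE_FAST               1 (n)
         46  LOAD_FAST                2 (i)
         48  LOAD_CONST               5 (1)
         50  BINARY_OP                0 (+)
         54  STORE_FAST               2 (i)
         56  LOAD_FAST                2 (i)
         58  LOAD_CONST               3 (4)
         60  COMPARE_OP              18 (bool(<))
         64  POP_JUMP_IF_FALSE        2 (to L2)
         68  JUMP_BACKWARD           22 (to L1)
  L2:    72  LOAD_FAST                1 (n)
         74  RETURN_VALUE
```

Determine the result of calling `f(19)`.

LOAD_CONST → push 2
LOAD_FAST a → push 19
BINARY_OP // → 2 // 19 = 0
STORE_FAST n → n=0
LOAD_CONST → push 0
STORE_FAST i → i=0
LOAD_FAST i → push 0
LOAD_CONST → push 4
COMPARE_OP bool(<) → 0 vs 4 = True
POP_JUMP_IF_FALSE → pop True; no jump
LOAD_FAST_LOAD_FAST n,i → push 0,0
BINARY_OP - → 0 - 0 = 0
STORE_FAST n → n=0
LOAD_FAST n → push 0
LOAD_CONST → push 11
BINARY_OP // → 0 // 11 = 0
STORE_FAST n → n=0
LOAD_FAST i → push 0
LOAD_CONST → push 1
BINARY_OP + → 0 + 1 = 1
STORE_FAST i → i=1
LOAD_FAST i → push 1
LOAD_CONST → push 4
COMPARE_OP bool(<) → 1 vs 4 = True
POP_JUMP_IF_FALSE → pop True; no jump
LOAD_FAST_LOAD_FAST n,i → push 0,1
BINARY_OP - → 0 - 1 = -1
STORE_FAST n → n=-1
LOAD_FAST n → push -1
LOAD_CONST → push 11
BINARY_OP // → -1 // 11 = -1
STORE_FAST n → n=-1
LOAD_FAST i → push 1
LOAD_CONST → push 1
BINARY_OP + → 1 + 1 = 2
STORE_FAST i → i=2
LOAD_FAST i → push 2
LOAD_CONST → push 4
COMPARE_OP bool(<) → 2 vs 4 = True
POP_JUMP_IF_FALSE → pop True; no jump
LOAD_FAST_LOAD_FAST n,i → push -1,2
BINARY_OP - → -1 - 2 = -3
STORE_FAST n → n=-3
LOAD_FAST n → push -3
LOAD_CONST → push 11
BINARY_OP // → -3 // 11 = -1
STORE_FAST n → n=-1
LOAD_FAST i → push 2
LOAD_CONST → push 1
BINARY_OP + → 2 + 1 = 3
STORE_FAST i → i=3
LOAD_FAST i → push 3
LOAD_CONST → push 4
COMPARE_OP bool(<) → 3 vs 4 = True
POP_JUMP_IF_FALSE → pop True; no jump
LOAD_FAST_LOAD_FAST n,i → push -1,3
BINARY_OP - → -1 - 3 = -4
STORE_FAST n → n=-4
LOAD_FAST n → push -4
LOAD_CONST → push 11
BINARY_OP // → -4 // 11 = -1
STORE_FAST n → n=-1
LOAD_FAST i → push 3
LOAD_CONST → push 1
BINARY_OP + → 3 + 1 = 4
STORE_FAST i → i=4
LOAD_FAST i → push 4
LOAD_CONST → push 4
COMPARE_OP bool(<) → 4 vs 4 = False
POP_JUMP_IF_FALSE → pop False; jump
LOAD_FAST n → push -1
RETURN_VALUE → return -1.

-1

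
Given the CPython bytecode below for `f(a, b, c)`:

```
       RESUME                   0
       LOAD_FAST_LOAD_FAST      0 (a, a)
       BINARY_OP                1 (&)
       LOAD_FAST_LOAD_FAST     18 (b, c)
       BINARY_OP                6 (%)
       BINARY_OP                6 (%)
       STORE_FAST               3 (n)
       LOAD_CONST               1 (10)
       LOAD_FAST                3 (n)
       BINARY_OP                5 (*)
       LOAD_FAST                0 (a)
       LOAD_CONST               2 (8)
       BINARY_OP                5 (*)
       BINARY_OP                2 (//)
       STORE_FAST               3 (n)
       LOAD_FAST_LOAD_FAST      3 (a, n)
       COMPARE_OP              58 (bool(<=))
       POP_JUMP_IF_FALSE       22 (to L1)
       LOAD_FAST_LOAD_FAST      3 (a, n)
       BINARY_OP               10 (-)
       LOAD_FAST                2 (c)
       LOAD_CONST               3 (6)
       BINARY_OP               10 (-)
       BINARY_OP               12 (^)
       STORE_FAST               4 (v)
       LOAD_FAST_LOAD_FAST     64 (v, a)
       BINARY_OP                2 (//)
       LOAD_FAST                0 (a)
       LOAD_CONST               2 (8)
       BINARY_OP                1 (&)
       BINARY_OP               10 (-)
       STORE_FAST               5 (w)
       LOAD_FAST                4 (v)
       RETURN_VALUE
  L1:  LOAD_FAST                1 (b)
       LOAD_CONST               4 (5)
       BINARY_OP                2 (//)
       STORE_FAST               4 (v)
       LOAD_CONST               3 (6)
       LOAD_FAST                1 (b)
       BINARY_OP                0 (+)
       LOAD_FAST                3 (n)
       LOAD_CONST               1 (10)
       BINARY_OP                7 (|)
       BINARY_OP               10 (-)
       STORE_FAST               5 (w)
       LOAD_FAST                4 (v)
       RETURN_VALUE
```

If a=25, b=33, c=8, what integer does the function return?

LOAD_FAST_LOAD_FAST a,a → push 25,25. Stack: [25, 25]
BINARY_OP & → 25 & 25 = 25. Stack: [25]
LOAD_FAST_LOAD_FAST b,c → push 33,8. Stack: [25, 33, 8]
BINARY_OP % → 33 % 8 = 1. Stack: [25, 1]
BINARY_OP % → 25 % 1 = 0. Stack: [0]
STORE_FAST n → n=0. Stack: []
LOAD_CONST → push 10. Stack: [10]
LOAD_FAST n → push 0. Stack: [10, 0]
BINARY_OP * → 10 * 0 = 0. Stack: [0]
LOAD_FAST a → push 25. Stack: [0, 25]
LOAD_CONST → push 8. Stack: [0, 25, 8]
BINARY_OP * → 25 * 8 = 200. Stack: [0, 200]
BINARY_OP // → 0 // 200 = 0. Stack: [0]
STORE_FAST n → n=0. Stack: []
LOAD_FAST_LOAD_FAST a,n → push 25,0. Stack: [25, 0]
COMPARE_OP bool(<=) → 25 vs 0 = False. Stack: [False]
POP_JUMP_IF_FALSE → pop False; jump. Stack: []
LOAD_FAST b → push 33. Stack: [33]
LOAD_CONST → push 5. Stack: [33, 5]
BINARY_OP // → 33 // 5 = 6. Stack: [6]
STORE_FAST v → v=6. Stack: []
LOAD_CONST → push 6. Stack: [6]
LOAD_FAST b → push 33. Stack: [6, 33]
BINARY_OP + → 6 + 33 = 39. Stack: [39]
LOAD_FAST n → push 0. Stack: [39, 0]
LOAD_CONST → push 10. Stack: [39, 0, 10]
BINARY_OP | → 0 | 10 = 10. Stack: [39, 10]
BINARY_OP - → 39 - 10 = 29. Stack: [29]
STORE_FAST w → w=29. Stack: []
LOAD_FAST v → push 6. Stack: [6]
RETURN_VALUE → return 6.

6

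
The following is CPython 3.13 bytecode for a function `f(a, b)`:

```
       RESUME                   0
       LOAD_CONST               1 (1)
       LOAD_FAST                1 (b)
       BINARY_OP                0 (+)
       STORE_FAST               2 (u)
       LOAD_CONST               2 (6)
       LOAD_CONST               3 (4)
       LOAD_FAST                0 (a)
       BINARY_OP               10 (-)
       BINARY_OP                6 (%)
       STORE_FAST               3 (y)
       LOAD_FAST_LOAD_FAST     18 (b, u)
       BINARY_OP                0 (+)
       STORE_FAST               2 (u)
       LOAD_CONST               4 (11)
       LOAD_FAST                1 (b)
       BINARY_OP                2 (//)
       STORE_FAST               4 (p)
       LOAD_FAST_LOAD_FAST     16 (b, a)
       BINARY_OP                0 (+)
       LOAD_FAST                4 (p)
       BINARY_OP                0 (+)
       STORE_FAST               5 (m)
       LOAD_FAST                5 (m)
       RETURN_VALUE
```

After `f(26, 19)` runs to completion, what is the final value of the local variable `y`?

LOAD_CONST → push 1. Stack: [1]
LOAD_FAST b → push 19. Stack: [1, 19]
BINARY_OP + → 1 + 19 = 20. Stack: [20]
STORE_FAST u → u=20. Stack: []
LOAD_CONST → push 6. Stack: [6]
LOAD_CONST → push 4. Stack: [6, 4]
LOAD_FAST a → push 26. Stack: [6, 4, 26]
BINARY_OP - → 4 - 26 = -22. Stack: [6, -22]
BINARY_OP % → 6 % -22 = -16. Stack: [-16]
STORE_FAST y → y=-16. Stack: []
LOAD_FAST_LOAD_FAST b,u → push 19,20. Stack: [19, 20]
BINARY_OP + → 19 + 20 = 39. Stack: [39]
STORE_FAST u → u=39. Stack: []
LOAD_CONST → push 11. Stack: [11]
LOAD_FAST b → push 19. Stack: [11, 19]
BINARY_OP // → 11 // 19 = 0. Stack: [0]
STORE_FAST p → p=0. Stack: []
LOAD_FAST_LOAD_FAST b,a → push 19,26. Stack: [19, 26]
BINARY_OP + → 19 + 26 = 45. Stack: [45]
LOAD_FAST p → push 0. Stack: [45, 0]
BINARY_OP + → 45 + 0 = 45. Stack: [45]
STORE_FAST m → m=45. Stack: []
LOAD_FAST m → push 45. Stack: [45]
RETURN_VALUE → return 45.

-16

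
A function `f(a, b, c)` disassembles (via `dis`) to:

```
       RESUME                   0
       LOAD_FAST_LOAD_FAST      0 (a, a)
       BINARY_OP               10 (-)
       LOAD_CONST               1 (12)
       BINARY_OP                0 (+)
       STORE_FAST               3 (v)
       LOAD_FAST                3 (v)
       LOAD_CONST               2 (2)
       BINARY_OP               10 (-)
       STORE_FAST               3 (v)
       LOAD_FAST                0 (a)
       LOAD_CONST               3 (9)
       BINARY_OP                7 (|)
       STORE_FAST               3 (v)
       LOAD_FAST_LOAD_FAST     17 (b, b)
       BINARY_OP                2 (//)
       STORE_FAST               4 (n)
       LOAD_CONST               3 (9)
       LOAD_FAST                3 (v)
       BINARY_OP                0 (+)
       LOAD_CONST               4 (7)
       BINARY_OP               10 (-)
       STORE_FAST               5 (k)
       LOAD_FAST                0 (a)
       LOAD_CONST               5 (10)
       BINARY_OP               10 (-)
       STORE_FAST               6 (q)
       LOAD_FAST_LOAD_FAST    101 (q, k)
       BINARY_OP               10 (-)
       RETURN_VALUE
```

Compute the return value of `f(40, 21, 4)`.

LOAD_FAST_LOAD_FAST a,a → push 40,40. Stack: [40, 40]
BINARY_OP - → 40 - 40 = 0. Stack: [0]
LOAD_CONST → push 12. Stack: [0, 12]
BINARY_OP + → 0 + 12 = 12. Stack: [12]
STORE_FAST v → v=12. Stack: []
LOAD_FAST v → push 12. Stack: [12]
LOAD_CONST → push 2. Stack: [12, 2]
BINARY_OP - → 12 - 2 = 10. Stack: [10]
STORE_FAST v → v=10. Stack: []
LOAD_FAST a → push 40. Stack: [40]
LOAD_CONST → push 9. Stack: [40, 9]
BINARY_OP | → 40 | 9 = 41. Stack: [41]
STORE_FAST v → v=41. Stack: []
LOAD_FAST_LOAD_FAST b,b → push 21,21. Stack: [21, 21]
BINARY_OP // → 21 // 21 = 1. Stack: [1]
STORE_FAST n → n=1. Stack: []
LOAD_CONST → push 9. Stack: [9]
LOAD_FAST v → push 41. Stack: [9, 41]
BINARY_OP + → 9 + 41 = 50. Stack: [50]
LOAD_CONST → push 7. Stack: [50, 7]
BINARY_OP - → 50 - 7 = 43. Stack: [43]
STORE_FAST k → k=43. Stack: []
LOAD_FAST a → push 40. Stack: [40]
LOAD_CONST → push 10. Stack: [40, 10]
BINARY_OP - → 40 - 10 = 30. Stack: [30]
STORE_FAST q → q=30. Stack: []
LOAD_FAST_LOAD_FAST q,k → push 30,43. Stack: [30, 43]
BINARY_OP - → 30 - 43 = -13. Stack: [-13]
RETURN_VALUE → return -13.

-13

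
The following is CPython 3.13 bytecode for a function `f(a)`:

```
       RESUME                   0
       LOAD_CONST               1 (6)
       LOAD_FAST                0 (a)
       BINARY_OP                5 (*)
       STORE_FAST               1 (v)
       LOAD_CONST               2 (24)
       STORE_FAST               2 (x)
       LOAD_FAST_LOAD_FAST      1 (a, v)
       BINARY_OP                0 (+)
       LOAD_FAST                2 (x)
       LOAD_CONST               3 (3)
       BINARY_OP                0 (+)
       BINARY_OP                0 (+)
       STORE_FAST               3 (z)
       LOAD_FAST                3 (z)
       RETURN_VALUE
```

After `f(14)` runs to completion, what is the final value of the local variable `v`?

84

LOAD_CONST → push 6. Stack: [6]
LOAD_FAST a → push 14. Stack: [6, 14]
BINARY_OP * → 6 * 14 = 84. Stack: [84]
STORE_FAST v → v=84. Stack: []
LOAD_CONST → push 24. Stack: [24]
STORE_FAST x → x=24. Stack: []
LOAD_FAST_LOAD_FAST a,v → push 14,84. Stack: [14, 84]
BINARY_OP + → 14 + 84 = 98. Stack: [98]
LOAD_FAST x → push 24. Stack: [98, 24]
LOAD_CONST → push 3. Stack: [98, 24, 3]
BINARY_OP + → 24 + 3 = 27. Stack: [98, 27]
BINARY_OP + → 98 + 27 = 125. Stack: [125]
STORE_FAST z → z=125. Stack: []
LOAD_FAST z → push 125. Stack: [125]
RETURN_VALUE → return 125.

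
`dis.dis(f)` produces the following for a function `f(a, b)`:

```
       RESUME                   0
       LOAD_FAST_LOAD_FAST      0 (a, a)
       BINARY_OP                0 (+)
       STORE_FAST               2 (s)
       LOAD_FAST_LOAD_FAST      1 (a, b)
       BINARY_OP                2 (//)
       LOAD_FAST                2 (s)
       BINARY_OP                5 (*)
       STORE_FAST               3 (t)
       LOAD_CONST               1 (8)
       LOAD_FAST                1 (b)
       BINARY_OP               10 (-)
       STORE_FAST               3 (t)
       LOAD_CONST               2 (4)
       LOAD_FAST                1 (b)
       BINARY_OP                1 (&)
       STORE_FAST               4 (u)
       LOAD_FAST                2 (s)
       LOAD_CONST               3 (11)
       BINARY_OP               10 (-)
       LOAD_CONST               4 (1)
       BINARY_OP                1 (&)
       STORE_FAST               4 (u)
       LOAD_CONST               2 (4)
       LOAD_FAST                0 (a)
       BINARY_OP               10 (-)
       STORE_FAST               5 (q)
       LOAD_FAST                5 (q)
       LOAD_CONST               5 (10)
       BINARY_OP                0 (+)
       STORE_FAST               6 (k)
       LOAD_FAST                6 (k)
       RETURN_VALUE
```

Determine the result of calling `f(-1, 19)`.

15

LOAD_FAST_LOAD_FAST a,a → push -1,-1. Stack: [-1, -1]
BINARY_OP + → -1 + -1 = -2. Stack: [-2]
STORE_FAST s → s=-2. Stack: []
LOAD_FAST_LOAD_FAST a,b → push -1,19. Stack: [-1, 19]
BINARY_OP // → -1 // 19 = -1. Stack: [-1]
LOAD_FAST s → push -2. Stack: [-1, -2]
BINARY_OP * → -1 * -2 = 2. Stack: [2]
STORE_FAST t → t=2. Stack: []
LOAD_CONST → push 8. Stack: [8]
LOAD_FAST b → push 19. Stack: [8, 19]
BINARY_OP - → 8 - 19 = -11. Stack: [-11]
STORE_FAST t → t=-11. Stack: []
LOAD_CONST → push 4. Stack: [4]
LOAD_FAST b → push 19. Stack: [4, 19]
BINARY_OP & → 4 & 19 = 0. Stack: [0]
STORE_FAST u → u=0. Stack: []
LOAD_FAST s → push -2. Stack: [-2]
LOAD_CONST → push 11. Stack: [-2, 11]
BINARY_OP - → -2 - 11 = -13. Stack: [-13]
LOAD_CONST → push 1. Stack: [-13, 1]
BINARY_OP & → -13 & 1 = 1. Stack: [1]
STORE_FAST u → u=1. Stack: []
LOAD_CONST → push 4. Stack: [4]
LOAD_FAST a → push -1. Stack: [4, -1]
BINARY_OP - → 4 - -1 = 5. Stack: [5]
STORE_FAST q → q=5. Stack: []
LOAD_FAST q → push 5. Stack: [5]
LOAD_CONST → push 10. Stack: [5, 10]
BINARY_OP + → 5 + 10 = 15. Stack: [15]
STORE_FAST k → k=15. Stack: []
LOAD_FAST k → push 15. Stack: [15]
RETURN_VALUE → return 15.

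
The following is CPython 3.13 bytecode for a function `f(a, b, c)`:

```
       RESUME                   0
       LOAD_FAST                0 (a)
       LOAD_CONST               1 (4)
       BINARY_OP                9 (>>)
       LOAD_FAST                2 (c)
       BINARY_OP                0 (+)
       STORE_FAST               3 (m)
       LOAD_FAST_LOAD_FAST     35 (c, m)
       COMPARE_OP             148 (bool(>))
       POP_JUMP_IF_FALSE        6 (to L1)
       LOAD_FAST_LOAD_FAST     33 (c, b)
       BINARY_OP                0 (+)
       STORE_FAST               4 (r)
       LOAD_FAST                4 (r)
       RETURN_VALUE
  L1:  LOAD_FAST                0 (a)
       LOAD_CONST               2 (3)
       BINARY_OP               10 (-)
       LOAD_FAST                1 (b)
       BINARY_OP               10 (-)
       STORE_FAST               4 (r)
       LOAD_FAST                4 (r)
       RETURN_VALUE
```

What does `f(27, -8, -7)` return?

32

LOAD_FAST a → push 27. Stack: [27]
LOAD_CONST → push 4. Stack: [27, 4]
BINARY_OP >> → 27 >> 4 = 1. Stack: [1]
LOAD_FAST c → push -7. Stack: [1, -7]
BINARY_OP + → 1 + -7 = -6. Stack: [-6]
STORE_FAST m → m=-6. Stack: []
LOAD_FAST_LOAD_FAST c,m → push -7,-6. Stack: [-7, -6]
COMPARE_OP bool(>) → -7 vs -6 = False. Stack: [False]
POP_JUMP_IF_FALSE → pop False; jump. Stack: []
LOAD_FAST a → push 27. Stack: [27]
LOAD_CONST → push 3. Stack: [27, 3]
BINARY_OP - → 27 - 3 = 24. Stack: [24]
LOAD_FAST b → push -8. Stack: [24, -8]
BINARY_OP - → 24 - -8 = 32. Stack: [32]
STORE_FAST r → r=32. Stack: []
LOAD_FAST r → push 32. Stack: [32]
RETURN_VALUE → return 32.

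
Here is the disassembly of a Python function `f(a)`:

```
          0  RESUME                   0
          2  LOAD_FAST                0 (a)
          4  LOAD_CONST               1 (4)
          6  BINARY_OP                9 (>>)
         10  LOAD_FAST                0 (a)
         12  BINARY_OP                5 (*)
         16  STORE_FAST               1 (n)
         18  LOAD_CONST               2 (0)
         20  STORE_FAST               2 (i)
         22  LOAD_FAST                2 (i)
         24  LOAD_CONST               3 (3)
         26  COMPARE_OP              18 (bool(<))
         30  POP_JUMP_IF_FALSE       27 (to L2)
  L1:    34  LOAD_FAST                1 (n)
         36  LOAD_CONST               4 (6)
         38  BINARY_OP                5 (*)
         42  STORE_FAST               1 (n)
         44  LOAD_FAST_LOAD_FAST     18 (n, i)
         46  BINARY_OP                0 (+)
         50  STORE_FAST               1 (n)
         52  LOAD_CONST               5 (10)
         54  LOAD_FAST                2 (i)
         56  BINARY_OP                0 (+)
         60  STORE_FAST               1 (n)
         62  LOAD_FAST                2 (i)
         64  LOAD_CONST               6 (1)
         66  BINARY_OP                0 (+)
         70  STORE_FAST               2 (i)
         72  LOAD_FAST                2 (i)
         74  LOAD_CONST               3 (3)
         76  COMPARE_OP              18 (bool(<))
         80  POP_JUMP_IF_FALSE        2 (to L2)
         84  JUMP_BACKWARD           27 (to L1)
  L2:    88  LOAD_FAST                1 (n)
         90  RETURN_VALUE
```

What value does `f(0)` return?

12

LOAD_FAST a → push 0
LOAD_CONST → push 4
BINARY_OP >> → 0 >> 4 = 0
LOAD_FAST a → push 0
BINARY_OP * → 0 * 0 = 0
STORE_FAST n → n=0
LOAD_CONST → push 0
STORE_FAST i → i=0
LOAD_FAST i → push 0
LOAD_CONST → push 3
COMPARE_OP bool(<) → 0 vs 3 = True
POP_JUMP_IF_FALSE → pop True; no jump
LOAD_FAST n → push 0
LOAD_CONST → push 6
BINARY_OP * → 0 * 6 = 0
STORE_FAST n → n=0
LOAD_FAST_LOAD_FAST n,i → push 0,0
BINARY_OP + → 0 + 0 = 0
STORE_FAST n → n=0
LOAD_CONST → push 10
LOAD_FAST i → push 0
BINARY_OP + → 10 + 0 = 10
STORE_FAST n → n=10
LOAD_FAST i → push 0
LOAD_CONST → push 1
BINARY_OP + → 0 + 1 = 1
STORE_FAST i → i=1
LOAD_FAST i → push 1
LOAD_CONST → push 3
COMPARE_OP bool(<) → 1 vs 3 = True
POP_JUMP_IF_FALSE → pop True; no jump
LOAD_FAST n → push 10
LOAD_CONST → push 6
BINARY_OP * → 10 * 6 = 60
STORE_FAST n → n=60
LOAD_FAST_LOAD_FAST n,i → push 60,1
BINARY_OP + → 60 + 1 = 61
STORE_FAST n → n=61
LOAD_CONST → push 10
LOAD_FAST i → push 1
BINARY_OP + → 10 + 1 = 11
STORE_FAST n → n=11
LOAD_FAST i → push 1
LOAD_CONST → push 1
BINARY_OP + → 1 + 1 = 2
STORE_FAST i → i=2
LOAD_FAST i → push 2
LOAD_CONST → push 3
COMPARE_OP bool(<) → 2 vs 3 = True
POP_JUMP_IF_FALSE → pop True; no jump
LOAD_FAST n → push 11
LOAD_CONST → push 6
BINARY_OP * → 11 * 6 = 66
STORE_FAST n → n=66
LOAD_FAST_LOAD_FAST n,i → push 66,2
BINARY_OP + → 66 + 2 = 68
STORE_FAST n → n=68
LOAD_CONST → push 10
LOAD_FAST i → push 2
BINARY_OP + → 10 + 2 = 12
STORE_FAST n → n=12
LOAD_FAST i → push 2
LOAD_CONST → push 1
BINARY_OP + → 2 + 1 = 3
STORE_FAST i → i=3
LOAD_FAST i → push 3
LOAD_CONST → push 3
COMPARE_OP bool(<) → 3 vs 3 = False
POP_JUMP_IF_FALSE → pop False; jump
LOAD_FAST n → push 12
RETURN_VALUE → return 12.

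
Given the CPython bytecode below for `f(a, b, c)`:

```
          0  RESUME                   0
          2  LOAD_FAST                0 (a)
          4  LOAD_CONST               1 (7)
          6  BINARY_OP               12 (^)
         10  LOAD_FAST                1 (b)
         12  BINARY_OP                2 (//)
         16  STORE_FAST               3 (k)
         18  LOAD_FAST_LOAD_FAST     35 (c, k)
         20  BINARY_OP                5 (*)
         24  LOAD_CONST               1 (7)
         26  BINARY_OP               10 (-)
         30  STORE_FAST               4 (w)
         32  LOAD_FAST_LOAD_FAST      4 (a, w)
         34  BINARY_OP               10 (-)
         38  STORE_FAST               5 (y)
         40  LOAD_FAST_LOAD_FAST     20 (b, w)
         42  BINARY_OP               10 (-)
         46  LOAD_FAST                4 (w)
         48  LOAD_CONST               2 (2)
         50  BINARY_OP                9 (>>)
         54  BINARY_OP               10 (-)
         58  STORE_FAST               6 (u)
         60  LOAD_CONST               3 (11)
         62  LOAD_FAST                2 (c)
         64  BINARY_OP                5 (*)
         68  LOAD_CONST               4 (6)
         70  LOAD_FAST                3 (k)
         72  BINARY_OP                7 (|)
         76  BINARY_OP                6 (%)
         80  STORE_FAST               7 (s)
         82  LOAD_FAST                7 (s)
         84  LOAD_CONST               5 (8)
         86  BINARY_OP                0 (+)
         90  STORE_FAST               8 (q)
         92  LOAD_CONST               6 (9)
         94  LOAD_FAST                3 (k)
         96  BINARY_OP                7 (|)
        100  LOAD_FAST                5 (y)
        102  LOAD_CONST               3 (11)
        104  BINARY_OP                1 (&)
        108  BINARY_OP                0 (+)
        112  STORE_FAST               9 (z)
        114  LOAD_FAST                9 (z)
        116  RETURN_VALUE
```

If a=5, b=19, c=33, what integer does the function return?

17

LOAD_FAST a → push 5. Stack: [5]
LOAD_CONST → push 7. Stack: [5, 7]
BINARY_OP ^ → 5 ^ 7 = 2. Stack: [2]
LOAD_FAST b → push 19. Stack: [2, 19]
BINARY_OP // → 2 // 19 = 0. Stack: [0]
STORE_FAST k → k=0. Stack: []
LOAD_FAST_LOAD_FAST c,k → push 33,0. Stack: [33, 0]
BINARY_OP * → 33 * 0 = 0. Stack: [0]
LOAD_CONST → push 7. Stack: [0, 7]
BINARY_OP - → 0 - 7 = -7. Stack: [-7]
STORE_FAST w → w=-7. Stack: []
LOAD_FAST_LOAD_FAST a,w → push 5,-7. Stack: [5, -7]
BINARY_OP - → 5 - -7 = 12. Stack: [12]
STORE_FAST y → y=12. Stack: []
LOAD_FAST_LOAD_FAST b,w → push 19,-7. Stack: [19, -7]
BINARY_OP - → 19 - -7 = 26. Stack: [26]
LOAD_FAST w → push -7. Stack: [26, -7]
LOAD_CONST → push 2. Stack: [26, -7, 2]
BINARY_OP >> → -7 >> 2 = -2. Stack: [26, -2]
BINARY_OP - → 26 - -2 = 28. Stack: [28]
STORE_FAST u → u=28. Stack: []
LOAD_CONST → push 11. Stack: [11]
LOAD_FAST c → push 33. Stack: [11, 33]
BINARY_OP * → 11 * 33 = 363. Stack: [363]
LOAD_CONST → push 6. Stack: [363, 6]
LOAD_FAST k → push 0. Stack: [363, 6, 0]
BINARY_OP | → 6 | 0 = 6. Stack: [363, 6]
BINARY_OP % → 363 % 6 = 3. Stack: [3]
STORE_FAST s → s=3. Stack: []
LOAD_FAST s → push 3. Stack: [3]
LOAD_CONST → push 8. Stack: [3, 8]
BINARY_OP + → 3 + 8 = 11. Stack: [11]
STORE_FAST q → q=11. Stack: []
LOAD_CONST → push 9. Stack: [9]
LOAD_FAST k → push 0. Stack: [9, 0]
BINARY_OP | → 9 | 0 = 9. Stack: [9]
LOAD_FAST y → push 12. Stack: [9, 12]
LOAD_CONST → push 11. Stack: [9, 12, 11]
BINARY_OP & → 12 & 11 = 8. Stack: [9, 8]
BINARY_OP + → 9 + 8 = 17. Stack: [17]
STORE_FAST z → z=17. Stack: []
LOAD_FAST z → push 17. Stack: [17]
RETURN_VALUE → return 17.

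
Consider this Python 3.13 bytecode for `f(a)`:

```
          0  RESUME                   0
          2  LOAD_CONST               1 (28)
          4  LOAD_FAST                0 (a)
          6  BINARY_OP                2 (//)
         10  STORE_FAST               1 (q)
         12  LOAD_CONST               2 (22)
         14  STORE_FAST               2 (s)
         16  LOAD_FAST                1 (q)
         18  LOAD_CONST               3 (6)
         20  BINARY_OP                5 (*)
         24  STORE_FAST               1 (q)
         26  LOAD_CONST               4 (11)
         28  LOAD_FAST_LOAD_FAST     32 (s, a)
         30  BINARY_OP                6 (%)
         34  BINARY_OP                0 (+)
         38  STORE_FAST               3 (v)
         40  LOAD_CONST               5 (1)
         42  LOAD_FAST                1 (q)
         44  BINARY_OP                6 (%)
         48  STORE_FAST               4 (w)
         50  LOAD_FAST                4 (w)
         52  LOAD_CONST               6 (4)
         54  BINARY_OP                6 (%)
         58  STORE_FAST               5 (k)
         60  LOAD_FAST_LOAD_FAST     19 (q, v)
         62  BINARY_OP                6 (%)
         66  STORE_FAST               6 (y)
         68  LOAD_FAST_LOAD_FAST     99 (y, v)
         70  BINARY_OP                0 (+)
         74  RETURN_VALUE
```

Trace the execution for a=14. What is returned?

LOAD_CONST → push 28. Stack: [28]
LOAD_FAST a → push 14. Stack: [28, 14]
BINARY_OP // → 28 // 14 = 2. Stack: [2]
STORE_FAST q → q=2. Stack: []
LOAD_CONST → push 22. Stack: [22]
STORE_FAST s → s=22. Stack: []
LOAD_FAST q → push 2. Stack: [2]
LOAD_CONST → push 6. Stack: [2, 6]
BINARY_OP * → 2 * 6 = 12. Stack: [12]
STORE_FAST q → q=12. Stack: []
LOAD_CONST → push 11. Stack: [11]
LOAD_FAST_LOAD_FAST s,a → push 22,14. Stack: [11, 22, 14]
BINARY_OP % → 22 % 14 = 8. Stack: [11, 8]
BINARY_OP + → 11 + 8 = 19. Stack: [19]
STORE_FAST v → v=19. Stack: []
LOAD_CONST → push 1. Stack: [1]
LOAD_FAST q → push 12. Stack: [1, 12]
BINARY_OP % → 1 % 12 = 1. Stack: [1]
STORE_FAST w → w=1. Stack: []
LOAD_FAST w → push 1. Stack: [1]
LOAD_CONST → push 4. Stack: [1, 4]
BINARY_OP % → 1 % 4 = 1. Stack: [1]
STORE_FAST k → k=1. Stack: []
LOAD_FAST_LOAD_FAST q,v → push 12,19. Stack: [12, 19]
BINARY_OP % → 12 % 19 = 12. Stack: [12]
STORE_FAST y → y=12. Stack: []
LOAD_FAST_LOAD_FAST y,v → push 12,19. Stack: [12, 19]
BINARY_OP + → 12 + 19 = 31. Stack: [31]
RETURN_VALUE → return 31.

31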